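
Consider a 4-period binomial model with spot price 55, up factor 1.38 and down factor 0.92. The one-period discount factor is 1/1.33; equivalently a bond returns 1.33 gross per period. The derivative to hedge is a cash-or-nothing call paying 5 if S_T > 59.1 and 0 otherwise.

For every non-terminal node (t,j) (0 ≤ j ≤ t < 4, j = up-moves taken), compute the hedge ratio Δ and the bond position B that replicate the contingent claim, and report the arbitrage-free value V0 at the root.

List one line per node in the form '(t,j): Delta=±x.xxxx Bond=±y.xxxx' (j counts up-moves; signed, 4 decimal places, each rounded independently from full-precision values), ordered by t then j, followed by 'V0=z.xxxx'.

Under the risk-neutral measure, an up-move has probability p* = (R−d)/(u−d) = 0.8913 and values discount at R = 1.33.
Terminal payoffs: V(4,0)=0.0000, V(4,1)=5.0000, V(4,2)=5.0000, V(4,3)=5.0000, V(4,4)=5.0000
Node (3,0) S=42.8278: V=(p*·5.0000+(1−p*)·0.0000)/1.33=3.3508; Δ=(5.0000−0.0000)/(59.1024−39.4016)=0.2538; B=V−Δ·S=-7.5188
Node (3,1) S=64.2418: V=(p*·5.0000+(1−p*)·5.0000)/1.33=3.7594; Δ=(5.0000−5.0000)/(88.6536−59.1024)=0.0000; B=V−Δ·S=3.7594
Node (3,2) S=96.3626: V=(p*·5.0000+(1−p*)·5.0000)/1.33=3.7594; Δ=(5.0000−5.0000)/(132.9804−88.6536)=0.0000; B=V−Δ·S=3.7594
Node (3,3) S=144.5440: V=(p*·5.0000+(1−p*)·5.0000)/1.33=3.7594; Δ=(5.0000−5.0000)/(199.4707−132.9804)=0.0000; B=V−Δ·S=3.7594
Node (2,0) S=46.5520: V=(p*·3.7594+(1−p*)·3.3508)/1.33=2.7932; Δ=(3.7594−3.3508)/(64.2418−42.8278)=0.0191; B=V−Δ·S=1.9049
Node (2,1) S=69.8280: V=(p*·3.7594+(1−p*)·3.7594)/1.33=2.8266; Δ=(3.7594−3.7594)/(96.3626−64.2418)=0.0000; B=V−Δ·S=2.8266
Node (2,2) S=104.7420: V=(p*·3.7594+(1−p*)·3.7594)/1.33=2.8266; Δ=(3.7594−3.7594)/(144.5440−96.3626)=0.0000; B=V−Δ·S=2.8266
Node (1,0) S=50.6000: V=(p*·2.8266+(1−p*)·2.7932)/1.33=2.1225; Δ=(2.8266−2.7932)/(69.8280−46.5520)=0.0014; B=V−Δ·S=2.0499
Node (1,1) S=75.9000: V=(p*·2.8266+(1−p*)·2.8266)/1.33=2.1253; Δ=(2.8266−2.8266)/(104.7420−69.8280)=0.0000; B=V−Δ·S=2.1253
Node (0,0) S=55.0000: V=(p*·2.1253+(1−p*)·2.1225)/1.33=1.5977; Δ=(2.1253−2.1225)/(75.9000−50.6000)=0.0001; B=V−Δ·S=1.5918
Self-financing check: at every node Δ·S+B equals the discounted successor values.

(0,0): Delta=0.0001 Bond=1.5918
(1,0): Delta=0.0014 Bond=2.0499
(1,1): Delta=0.0000 Bond=2.1253
(2,0): Delta=0.0191 Bond=1.9049
(2,1): Delta=0.0000 Bond=2.8266
(2,2): Delta=0.0000 Bond=2.8266
(3,0): Delta=0.2538 Bond=-7.5188
(3,1): Delta=0.0000 Bond=3.7594
(3,2): Delta=0.0000 Bond=3.7594
(3,3): Delta=0.0000 Bond=3.7594
V0=1.5977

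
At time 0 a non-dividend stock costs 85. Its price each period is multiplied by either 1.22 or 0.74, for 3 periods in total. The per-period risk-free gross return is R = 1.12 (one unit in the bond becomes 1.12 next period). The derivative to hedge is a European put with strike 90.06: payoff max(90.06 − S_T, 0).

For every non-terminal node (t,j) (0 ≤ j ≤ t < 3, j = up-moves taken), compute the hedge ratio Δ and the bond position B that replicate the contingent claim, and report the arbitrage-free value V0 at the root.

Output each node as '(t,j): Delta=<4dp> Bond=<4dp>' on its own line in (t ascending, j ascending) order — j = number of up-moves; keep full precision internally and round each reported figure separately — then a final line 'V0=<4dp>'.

Under the risk-neutral measure, an up-move has probability p* = (R−d)/(u−d) = 0.7917 and values discount at R = 1.12.
Terminal payoffs: V(3,0)=55.6160, V(3,1)=33.2739, V(3,2)=0.0000, V(3,3)=0.0000
  t=2,j=0: stock 46.5460 → up 56.7861 (V=33.2739), down 34.4440 (V=55.6160). Price 33.8647; hedge Δ=-1.0000, bond B=80.4107.
  t=2,j=1: stock 76.7380 → up 93.6204 (V=0.0000), down 56.7861 (V=33.2739). Price 6.1893; hedge Δ=-0.9033, bond B=75.5099.
  t=2,j=2: stock 126.5140 → up 154.3471 (V=0.0000), down 93.6204 (V=0.0000). Price 0.0000; hedge Δ=0.0000, bond B=0.0000.
  t=1,j=0: stock 62.9000 → up 76.7380 (V=6.1893), down 46.5460 (V=33.8647). Price 10.6741; hedge Δ=-0.9166, bond B=68.3312.
  t=1,j=1: stock 103.7000 → up 126.5140 (V=0.0000), down 76.7380 (V=6.1893). Price 1.1513; hedge Δ=-0.1243, bond B=14.0457.
  t=0,j=0: stock 85.0000 → up 103.7000 (V=1.1513), down 62.9000 (V=10.6741). Price 2.7993; hedge Δ=-0.2334, bond B=22.6386.
Check: Δ(0,0)·S0 + B(0,0) = 2.7993 = V0.

(0,0): Delta=-0.2334 Bond=22.6386
(1,0): Delta=-0.9166 Bond=68.3312
(1,1): Delta=-0.1243 Bond=14.0457
(2,0): Delta=-1.0000 Bond=80.4107
(2,1): Delta=-0.9033 Bond=75.5099
(2,2): Delta=0.0000 Bond=0.0000
V0=2.7993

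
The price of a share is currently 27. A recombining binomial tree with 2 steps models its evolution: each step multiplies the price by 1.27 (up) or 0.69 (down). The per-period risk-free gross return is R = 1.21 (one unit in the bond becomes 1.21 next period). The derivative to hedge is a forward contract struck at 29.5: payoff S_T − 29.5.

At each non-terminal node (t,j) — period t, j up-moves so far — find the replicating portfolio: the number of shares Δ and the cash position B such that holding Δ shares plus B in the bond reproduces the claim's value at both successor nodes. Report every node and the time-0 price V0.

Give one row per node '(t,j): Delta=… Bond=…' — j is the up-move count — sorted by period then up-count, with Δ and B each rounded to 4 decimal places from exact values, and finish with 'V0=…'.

Risk-neutral probability p* = (R−d)/(u−d) = (1.21−0.69)/(1.27−0.69) = 0.8966.
At expiry t=2: V(2,0)=-16.6453, V(2,1)=-5.8399, V(2,2)=14.0483
  t=1,j=0: stock 18.6300 → up 23.6601 (V=-5.8399), down 12.8547 (V=-16.6453). Price -5.7502; hedge Δ=1.0000, bond B=-24.3802.
  t=1,j=1: stock 34.2900 → up 43.5483 (V=14.0483), down 23.6601 (V=-5.8399). Price 9.9098; hedge Δ=1.0000, bond B=-24.3802.
  t=0,j=0: stock 27.0000 → up 34.2900 (V=9.9098), down 18.6300 (V=-5.7502). Price 6.8511; hedge Δ=1.0000, bond B=-20.1489.
Self-financing check: at every node Δ·S+B equals the discounted successor values.

(0,0): Delta=1.0000 Bond=-20.1489
(1,0): Delta=1.0000 Bond=-24.3802
(1,1): Delta=1.0000 Bond=-24.3802
V0=6.8511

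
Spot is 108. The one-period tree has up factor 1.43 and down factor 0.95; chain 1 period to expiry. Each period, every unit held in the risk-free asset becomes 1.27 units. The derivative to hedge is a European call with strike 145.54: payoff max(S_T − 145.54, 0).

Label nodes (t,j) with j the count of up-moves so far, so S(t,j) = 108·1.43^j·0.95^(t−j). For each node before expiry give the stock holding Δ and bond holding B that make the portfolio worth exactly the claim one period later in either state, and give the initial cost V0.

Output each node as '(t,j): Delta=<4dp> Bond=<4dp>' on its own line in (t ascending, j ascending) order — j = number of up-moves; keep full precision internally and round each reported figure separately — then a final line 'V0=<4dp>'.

Since d<R<u, set p* = (R−d)/(u−d) = 0.6667; price each node as the discounted p*-expectation of its children.
Payoff layer (t=1): V(1,0)=0.0000, V(1,1)=8.9000
Node (0,0) S=108.0000: V=(p*·8.9000+(1−p*)·0.0000)/1.27=4.6719; Δ=(8.9000−0.0000)/(154.4400−102.6000)=0.1717; B=V−Δ·S=-13.8698
Each (Δ,B) replicates both successor values, so the strategy is self-financing and V0 is arbitrage-free.

(0,0): Delta=0.1717 Bond=-13.8698
V0=4.6719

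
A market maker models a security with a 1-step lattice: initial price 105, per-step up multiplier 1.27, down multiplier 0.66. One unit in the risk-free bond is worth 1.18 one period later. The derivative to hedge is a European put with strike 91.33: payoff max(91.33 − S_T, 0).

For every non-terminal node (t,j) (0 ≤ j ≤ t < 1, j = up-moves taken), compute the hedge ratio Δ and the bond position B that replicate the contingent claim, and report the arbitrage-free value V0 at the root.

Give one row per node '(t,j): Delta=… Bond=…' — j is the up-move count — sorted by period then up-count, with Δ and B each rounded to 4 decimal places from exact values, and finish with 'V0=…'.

(0,0): Delta=-0.3440 Bond=38.8693
V0=2.7545

No-arbitrage ⇒ martingale measure with p* = (R−d)/(u−d) = 0.8525.
Terminal values V(1,·): V(1,0)=22.0300, V(1,1)=0.0000
  t=0,j=0: stock 105.0000 → up 133.3500 (V=0.0000), down 69.3000 (V=22.0300). Price 2.7545; hedge Δ=-0.3440, bond B=38.8693.
Root portfolio cost Δ·105+B reproduces V0=2.7545.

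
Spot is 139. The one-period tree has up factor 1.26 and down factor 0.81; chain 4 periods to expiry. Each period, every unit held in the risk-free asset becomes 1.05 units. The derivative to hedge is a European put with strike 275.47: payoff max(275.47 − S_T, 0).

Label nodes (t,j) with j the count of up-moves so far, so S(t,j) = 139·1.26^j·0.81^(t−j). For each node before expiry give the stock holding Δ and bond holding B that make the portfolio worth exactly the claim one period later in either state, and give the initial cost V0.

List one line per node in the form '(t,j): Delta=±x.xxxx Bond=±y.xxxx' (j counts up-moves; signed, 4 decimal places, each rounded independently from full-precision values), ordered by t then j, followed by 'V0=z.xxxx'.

(0,0): Delta=-0.8431 Bond=209.8088
(1,0): Delta=-1.0000 Bond=237.9613
(1,1): Delta=-0.7549 Bond=204.8449
(2,0): Delta=-1.0000 Bond=249.8594
(2,1): Delta=-1.0000 Bond=249.8594
(2,2): Delta=-0.6170 Bond=184.6614
(3,0): Delta=-1.0000 Bond=262.3524
(3,1): Delta=-1.0000 Bond=262.3524
(3,2): Delta=-1.0000 Bond=262.3524
(3,3): Delta=-0.4016 Bond=133.9938
V0=92.6139

Since d<R<u, set p* = (R−d)/(u−d) = 0.5333; price each node as the discounted p*-expectation of its children.
Terminal values V(4,·): V(4,0)=215.6351, V(4,1)=182.3934, V(4,2)=130.6842, V(4,3)=50.2477, V(4,4)=0.0000
Node (3,0) S=73.8703: V=(p*·182.3934+(1−p*)·215.6351)/1.05=188.4821; Δ=(182.3934−215.6351)/(93.0766−59.8349)=-1.0000; B=V−Δ·S=262.3524
Node (3,1) S=114.9094: V=(p*·130.6842+(1−p*)·182.3934)/1.05=147.4430; Δ=(130.6842−182.3934)/(144.7858−93.0766)=-1.0000; B=V−Δ·S=262.3524
Node (3,2) S=178.7479: V=(p*·50.2477+(1−p*)·130.6842)/1.05=83.6045; Δ=(50.2477−130.6842)/(225.2223−144.7858)=-1.0000; B=V−Δ·S=262.3524
Node (3,3) S=278.0523: V=(p*·0.0000+(1−p*)·50.2477)/1.05=22.3323; Δ=(0.0000−50.2477)/(350.3459−225.2223)=-0.4016; B=V−Δ·S=133.9938
Node (2,0) S=91.1979: V=(p*·147.4430+(1−p*)·188.4821)/1.05=158.6615; Δ=(147.4430−188.4821)/(114.9094−73.8703)=-1.0000; B=V−Δ·S=249.8594
Node (2,1) S=141.8634: V=(p*·83.6045+(1−p*)·147.4430)/1.05=107.9960; Δ=(83.6045−147.4430)/(178.7479−114.9094)=-1.0000; B=V−Δ·S=249.8594
Node (2,2) S=220.6764: V=(p*·22.3323+(1−p*)·83.6045)/1.05=48.5009; Δ=(22.3323−83.6045)/(278.0523−178.7479)=-0.6170; B=V−Δ·S=184.6614
Node (1,0) S=112.5900: V=(p*·107.9960+(1−p*)·158.6615)/1.05=125.3713; Δ=(107.9960−158.6615)/(141.8634−91.1979)=-1.0000; B=V−Δ·S=237.9613
Node (1,1) S=175.1400: V=(p*·48.5009+(1−p*)·107.9960)/1.05=72.6336; Δ=(48.5009−107.9960)/(220.6764−141.8634)=-0.7549; B=V−Δ·S=204.8449
Node (0,0) S=139.0000: V=(p*·72.6336+(1−p*)·125.3713)/1.05=92.6139; Δ=(72.6336−125.3713)/(175.1400−112.5900)=-0.8431; B=V−Δ·S=209.8088
The time-0 hedge costs 92.6139, which is the no-arbitrage price.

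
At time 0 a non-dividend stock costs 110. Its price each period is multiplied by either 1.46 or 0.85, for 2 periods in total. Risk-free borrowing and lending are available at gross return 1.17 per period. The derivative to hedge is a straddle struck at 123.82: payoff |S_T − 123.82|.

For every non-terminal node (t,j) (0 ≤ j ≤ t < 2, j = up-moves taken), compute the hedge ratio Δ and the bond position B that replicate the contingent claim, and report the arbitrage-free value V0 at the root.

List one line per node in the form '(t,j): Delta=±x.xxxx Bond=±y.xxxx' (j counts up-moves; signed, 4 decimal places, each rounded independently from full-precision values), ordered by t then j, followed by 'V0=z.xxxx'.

(0,0): Delta=0.4629 Bond=-16.7307
(1,0): Delta=-0.5550 Bond=75.6021
(1,1): Delta=1.0000 Bond=-105.8291
V0=34.1911

The replicating-portfolio and risk-neutral prices coincide; use p* = (1.17−0.85)/(1.46−0.85) = 0.5246 for the latter.
Terminal payoffs: V(2,0)=44.3450, V(2,1)=12.6900, V(2,2)=110.6560
(1,0): S=93.5000. Δ = (V_up−V_dn)/(S_up−S_dn) = (12.6900−44.3450)/(136.5100−79.4750) = -0.5550. V = [p*·12.6900 + (1−p*)·44.3450]/1.17 = 23.7086. B = V − Δ·S = 75.6021.
(1,1): S=160.6000. Δ = (V_up−V_dn)/(S_up−S_dn) = (110.6560−12.6900)/(234.4760−136.5100) = 1.0000. V = [p*·110.6560 + (1−p*)·12.6900]/1.17 = 54.7709. B = V − Δ·S = -105.8291.
(0,0): S=110.0000. Δ = (V_up−V_dn)/(S_up−S_dn) = (54.7709−23.7086)/(160.6000−93.5000) = 0.4629. V = [p*·54.7709 + (1−p*)·23.7086]/1.17 = 34.1911. B = V − Δ·S = -16.7307.
Check: Δ(0,0)·S0 + B(0,0) = 34.1911 = V0.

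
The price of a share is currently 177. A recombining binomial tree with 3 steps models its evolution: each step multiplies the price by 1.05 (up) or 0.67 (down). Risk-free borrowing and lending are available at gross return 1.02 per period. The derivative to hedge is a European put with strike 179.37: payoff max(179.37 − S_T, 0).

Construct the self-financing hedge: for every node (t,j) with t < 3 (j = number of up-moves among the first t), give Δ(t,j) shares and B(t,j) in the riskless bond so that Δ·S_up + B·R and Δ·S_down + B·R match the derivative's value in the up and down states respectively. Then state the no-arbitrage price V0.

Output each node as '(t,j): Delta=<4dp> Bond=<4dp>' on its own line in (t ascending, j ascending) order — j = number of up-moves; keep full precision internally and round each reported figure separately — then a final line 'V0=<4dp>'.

The replicating-portfolio and risk-neutral prices coincide; use p* = (1.02−0.67)/(1.05−0.67) = 0.9211 for the latter.
Terminal values V(3,·): V(3,0)=126.1349, V(3,1)=95.9419, V(3,2)=48.6245, V(3,3)=0.0000
(2,0): S=79.4553. Δ = (V_up−V_dn)/(S_up−S_dn) = (95.9419−126.1349)/(83.4281−53.2351) = -1.0000. V = [p*·95.9419 + (1−p*)·126.1349]/1.02 = 96.3976. B = V − Δ·S = 175.8529.
(2,1): S=124.5195. Δ = (V_up−V_dn)/(S_up−S_dn) = (48.6245−95.9419)/(130.7455−83.4281) = -1.0000. V = [p*·48.6245 + (1−p*)·95.9419]/1.02 = 51.3334. B = V − Δ·S = 175.8529.
(2,2): S=195.1425. Δ = (V_up−V_dn)/(S_up−S_dn) = (0.0000−48.6245)/(204.8996−130.7455) = -0.6557. V = [p*·0.0000 + (1−p*)·48.6245]/1.02 = 3.7635. B = V − Δ·S = 131.7228.
(1,0): S=118.5900. Δ = (V_up−V_dn)/(S_up−S_dn) = (51.3334−96.3976)/(124.5195−79.4553) = -1.0000. V = [p*·51.3334 + (1−p*)·96.3976]/1.02 = 53.8148. B = V − Δ·S = 172.4048.
(1,1): S=185.8500. Δ = (V_up−V_dn)/(S_up−S_dn) = (3.7635−51.3334)/(195.1425−124.5195) = -0.6736. V = [p*·3.7635 + (1−p*)·51.3334]/1.02 = 7.3716. B = V − Δ·S = 132.5556.
(0,0): S=177.0000. Δ = (V_up−V_dn)/(S_up−S_dn) = (7.3716−53.8148)/(185.8500−118.5900) = -0.6905. V = [p*·7.3716 + (1−p*)·53.8148]/1.02 = 10.8217. B = V − Δ·S = 133.0408.
The time-0 hedge costs 10.8217, which is the no-arbitrage price.

(0,0): Delta=-0.6905 Bond=133.0408
(1,0): Delta=-1.0000 Bond=172.4048
(1,1): Delta=-0.6736 Bond=132.5556
(2,0): Delta=-1.0000 Bond=175.8529
(2,1): Delta=-1.0000 Bond=175.8529
(2,2): Delta=-0.6557 Bond=131.7228
V0=10.8217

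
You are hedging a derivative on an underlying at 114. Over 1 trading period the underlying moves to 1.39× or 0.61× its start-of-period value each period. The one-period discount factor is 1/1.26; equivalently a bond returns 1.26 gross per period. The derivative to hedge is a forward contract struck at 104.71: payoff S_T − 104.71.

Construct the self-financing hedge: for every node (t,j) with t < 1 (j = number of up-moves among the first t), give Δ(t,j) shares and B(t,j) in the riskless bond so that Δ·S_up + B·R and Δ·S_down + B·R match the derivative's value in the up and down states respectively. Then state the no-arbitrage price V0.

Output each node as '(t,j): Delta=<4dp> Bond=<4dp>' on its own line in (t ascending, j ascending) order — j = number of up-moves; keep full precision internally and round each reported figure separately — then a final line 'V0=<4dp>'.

Risk-neutral probability p* = (R−d)/(u−d) = (1.26−0.61)/(1.39−0.61) = 0.8333.
Terminal payoffs: V(1,0)=-35.1700, V(1,1)=53.7500
(0,0): S=114.0000. Δ = (V_up−V_dn)/(S_up−S_dn) = (53.7500−-35.1700)/(158.4600−69.5400) = 1.0000. V = [p*·53.7500 + (1−p*)·-35.1700]/1.26 = 30.8968. B = V − Δ·S = -83.1032.
The time-0 hedge costs 30.8968, which is the no-arbitrage price.

(0,0): Delta=1.0000 Bond=-83.1032
V0=30.8968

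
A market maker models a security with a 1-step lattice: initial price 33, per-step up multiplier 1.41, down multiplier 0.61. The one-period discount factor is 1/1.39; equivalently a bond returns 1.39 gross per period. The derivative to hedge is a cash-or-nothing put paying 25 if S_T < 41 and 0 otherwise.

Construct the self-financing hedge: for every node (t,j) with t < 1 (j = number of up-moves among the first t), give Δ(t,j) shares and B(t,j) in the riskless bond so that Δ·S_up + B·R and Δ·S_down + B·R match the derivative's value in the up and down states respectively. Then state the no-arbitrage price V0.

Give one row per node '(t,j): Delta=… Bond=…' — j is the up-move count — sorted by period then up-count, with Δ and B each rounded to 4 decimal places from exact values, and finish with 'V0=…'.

(0,0): Delta=-0.9470 Bond=31.6996
V0=0.4496

Risk-neutral probability p* = (R−d)/(u−d) = (1.39−0.61)/(1.41−0.61) = 0.9750.
At expiry t=1: V(1,0)=25.0000, V(1,1)=0.0000
  t=0,j=0: stock 33.0000 → up 46.5300 (V=0.0000), down 20.1300 (V=25.0000). Price 0.4496; hedge Δ=-0.9470, bond B=31.6996.
Check: Δ(0,0)·S0 + B(0,0) = 0.4496 = V0.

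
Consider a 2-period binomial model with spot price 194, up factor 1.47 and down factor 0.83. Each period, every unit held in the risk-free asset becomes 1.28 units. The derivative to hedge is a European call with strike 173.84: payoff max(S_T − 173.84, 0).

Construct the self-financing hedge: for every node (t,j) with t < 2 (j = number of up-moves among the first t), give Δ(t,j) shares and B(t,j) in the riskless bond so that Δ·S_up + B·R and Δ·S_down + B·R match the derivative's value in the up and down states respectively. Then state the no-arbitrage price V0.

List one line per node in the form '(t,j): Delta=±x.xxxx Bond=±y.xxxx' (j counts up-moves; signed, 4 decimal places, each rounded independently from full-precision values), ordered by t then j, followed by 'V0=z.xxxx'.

Under the risk-neutral measure, an up-move has probability p* = (R−d)/(u−d) = 0.7031 and values discount at R = 1.28.
At expiry t=2: V(2,0)=0.0000, V(2,1)=62.8594, V(2,2)=245.3746
(1,0): S=161.0200. Δ = (V_up−V_dn)/(S_up−S_dn) = (62.8594−0.0000)/(236.6994−133.6466) = 0.6100. V = [p*·62.8594 + (1−p*)·0.0000]/1.28 = 34.5297. B = V − Δ·S = -63.6881.
(1,1): S=285.1800. Δ = (V_up−V_dn)/(S_up−S_dn) = (245.3746−62.8594)/(419.2146−236.6994) = 1.0000. V = [p*·245.3746 + (1−p*)·62.8594]/1.28 = 149.3675. B = V − Δ·S = -135.8125.
(0,0): S=194.0000. Δ = (V_up−V_dn)/(S_up−S_dn) = (149.3675−34.5297)/(285.1800−161.0200) = 0.9249. V = [p*·149.3675 + (1−p*)·34.5297]/1.28 = 90.0586. B = V − Δ·S = -89.3754.
Root portfolio cost Δ·194+B reproduces V0=90.0586.

(0,0): Delta=0.9249 Bond=-89.3754
(1,0): Delta=0.6100 Bond=-63.6881
(1,1): Delta=1.0000 Bond=-135.8125
V0=90.0586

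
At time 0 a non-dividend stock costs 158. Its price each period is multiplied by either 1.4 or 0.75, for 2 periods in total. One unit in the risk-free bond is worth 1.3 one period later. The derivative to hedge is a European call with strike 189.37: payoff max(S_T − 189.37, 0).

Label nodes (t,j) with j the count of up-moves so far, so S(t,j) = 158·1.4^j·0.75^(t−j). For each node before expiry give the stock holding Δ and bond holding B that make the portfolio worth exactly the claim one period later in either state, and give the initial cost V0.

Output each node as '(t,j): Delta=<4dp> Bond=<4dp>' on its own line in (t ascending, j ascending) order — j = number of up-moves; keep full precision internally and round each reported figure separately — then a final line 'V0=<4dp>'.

(0,0): Delta=0.7625 Bond=-69.5044
(1,0): Delta=0.0000 Bond=0.0000
(1,1): Delta=0.8368 Bond=-106.7840
V0=50.9699

The replicating-portfolio and risk-neutral prices coincide; use p* = (1.3−0.75)/(1.4−0.75) = 0.8462 for the latter.
Terminal payoffs: V(2,0)=0.0000, V(2,1)=0.0000, V(2,2)=120.3100
(1,0): S=118.5000. Δ = (V_up−V_dn)/(S_up−S_dn) = (0.0000−0.0000)/(165.9000−88.8750) = 0.0000. V = [p*·0.0000 + (1−p*)·0.0000]/1.3 = 0.0000. B = V − Δ·S = 0.0000.
(1,1): S=221.2000. Δ = (V_up−V_dn)/(S_up−S_dn) = (120.3100−0.0000)/(309.6800−165.9000) = 0.8368. V = [p*·120.3100 + (1−p*)·0.0000]/1.3 = 78.3083. B = V − Δ·S = -106.7840.
(0,0): S=158.0000. Δ = (V_up−V_dn)/(S_up−S_dn) = (78.3083−0.0000)/(221.2000−118.5000) = 0.7625. V = [p*·78.3083 + (1−p*)·0.0000]/1.3 = 50.9699. B = V − Δ·S = -69.5044.
Self-financing check: at every node Δ·S+B equals the discounted successor values.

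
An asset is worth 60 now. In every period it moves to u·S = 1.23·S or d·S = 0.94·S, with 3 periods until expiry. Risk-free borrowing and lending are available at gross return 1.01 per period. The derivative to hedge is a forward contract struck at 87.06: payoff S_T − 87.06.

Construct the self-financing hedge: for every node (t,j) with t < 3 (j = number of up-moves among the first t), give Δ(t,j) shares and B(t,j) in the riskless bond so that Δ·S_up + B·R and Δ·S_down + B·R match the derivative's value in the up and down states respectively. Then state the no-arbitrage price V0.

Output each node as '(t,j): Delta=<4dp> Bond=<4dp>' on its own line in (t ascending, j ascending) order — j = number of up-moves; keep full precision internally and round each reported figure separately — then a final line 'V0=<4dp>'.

Risk-neutral probability p* = (R−d)/(u−d) = (1.01−0.94)/(1.23−0.94) = 0.2414.
Payoff layer (t=3): V(3,0)=-37.2250, V(3,1)=-21.8503, V(3,2)=-1.7324, V(3,3)=24.5920
  t=2,j=0: stock 53.0160 → up 65.2097 (V=-21.8503), down 49.8350 (V=-37.2250). Price -33.1820; hedge Δ=1.0000, bond B=-86.1980.
  t=2,j=1: stock 69.3720 → up 85.3276 (V=-1.7324), down 65.2097 (V=-21.8503). Price -16.8260; hedge Δ=1.0000, bond B=-86.1980.
  t=2,j=2: stock 90.7740 → up 111.6520 (V=24.5920), down 85.3276 (V=-1.7324). Price 4.5760; hedge Δ=1.0000, bond B=-86.1980.
  t=1,j=0: stock 56.4000 → up 69.3720 (V=-16.8260), down 53.0160 (V=-33.1820). Price -28.9446; hedge Δ=1.0000, bond B=-85.3446.
  t=1,j=1: stock 73.8000 → up 90.7740 (V=4.5760), down 69.3720 (V=-16.8260). Price -11.5446; hedge Δ=1.0000, bond B=-85.3446.
  t=0,j=0: stock 60.0000 → up 73.8000 (V=-11.5446), down 56.4000 (V=-28.9446). Price -24.4996; hedge Δ=1.0000, bond B=-84.4996.
Check: Δ(0,0)·S0 + B(0,0) = -24.4996 = V0.

(0,0): Delta=1.0000 Bond=-84.4996
(1,0): Delta=1.0000 Bond=-85.3446
(1,1): Delta=1.0000 Bond=-85.3446
(2,0): Delta=1.0000 Bond=-86.1980
(2,1): Delta=1.0000 Bond=-86.1980
(2,2): Delta=1.0000 Bond=-86.1980
V0=-24.4996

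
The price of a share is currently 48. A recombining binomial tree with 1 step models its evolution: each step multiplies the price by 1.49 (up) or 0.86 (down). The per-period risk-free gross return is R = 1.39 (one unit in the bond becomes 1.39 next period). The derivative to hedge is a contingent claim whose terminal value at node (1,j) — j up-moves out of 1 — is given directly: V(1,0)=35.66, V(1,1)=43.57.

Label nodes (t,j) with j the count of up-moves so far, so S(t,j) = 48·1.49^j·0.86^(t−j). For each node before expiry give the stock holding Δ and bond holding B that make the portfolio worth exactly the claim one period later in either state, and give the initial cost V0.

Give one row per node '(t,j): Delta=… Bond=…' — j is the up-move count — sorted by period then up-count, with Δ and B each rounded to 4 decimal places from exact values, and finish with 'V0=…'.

Since d<R<u, set p* = (R−d)/(u−d) = 0.8413; price each node as the discounted p*-expectation of its children.
Terminal values V(1,·): V(1,0)=35.6600, V(1,1)=43.5700
Node (0,0) S=48.0000: V=(p*·43.5700+(1−p*)·35.6600)/1.39=30.4420; Δ=(43.5700−35.6600)/(71.5200−41.2800)=0.2616; B=V−Δ·S=17.8865
Root portfolio cost Δ·48+B reproduces V0=30.4420.

(0,0): Delta=0.2616 Bond=17.8865
V0=30.4420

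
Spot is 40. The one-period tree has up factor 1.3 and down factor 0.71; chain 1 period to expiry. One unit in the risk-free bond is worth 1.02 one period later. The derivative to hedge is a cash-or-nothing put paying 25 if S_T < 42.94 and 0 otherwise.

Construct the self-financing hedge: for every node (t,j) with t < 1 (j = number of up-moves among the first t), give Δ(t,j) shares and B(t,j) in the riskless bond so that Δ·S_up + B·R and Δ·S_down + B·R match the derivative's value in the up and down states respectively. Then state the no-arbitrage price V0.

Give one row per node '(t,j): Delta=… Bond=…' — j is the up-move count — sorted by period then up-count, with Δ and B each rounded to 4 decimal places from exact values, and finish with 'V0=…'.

(0,0): Delta=-1.0593 Bond=54.0047
V0=11.6318

Under the risk-neutral measure, an up-move has probability p* = (R−d)/(u−d) = 0.5254 and values discount at R = 1.02.
Terminal payoffs: V(1,0)=25.0000, V(1,1)=0.0000
Node (0,0) S=40.0000: V=(p*·0.0000+(1−p*)·25.0000)/1.02=11.6318; Δ=(0.0000−25.0000)/(52.0000−28.4000)=-1.0593; B=V−Δ·S=54.0047
The time-0 hedge costs 11.6318, which is the no-arbitrage price.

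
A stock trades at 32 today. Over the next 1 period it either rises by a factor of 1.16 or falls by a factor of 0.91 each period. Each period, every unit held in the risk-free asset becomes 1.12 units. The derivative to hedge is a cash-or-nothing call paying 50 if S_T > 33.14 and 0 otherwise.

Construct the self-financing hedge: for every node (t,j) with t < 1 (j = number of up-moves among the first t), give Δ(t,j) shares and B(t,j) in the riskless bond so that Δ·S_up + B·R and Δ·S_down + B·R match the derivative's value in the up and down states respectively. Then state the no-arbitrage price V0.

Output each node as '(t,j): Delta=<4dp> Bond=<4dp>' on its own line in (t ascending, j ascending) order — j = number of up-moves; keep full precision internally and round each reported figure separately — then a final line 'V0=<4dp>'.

The replicating-portfolio and risk-neutral prices coincide; use p* = (1.12−0.91)/(1.16−0.91) = 0.8400 for the latter.
Payoff layer (t=1): V(1,0)=0.0000, V(1,1)=50.0000
  t=0,j=0: stock 32.0000 → up 37.1200 (V=50.0000), down 29.1200 (V=0.0000). Price 37.5000; hedge Δ=6.2500, bond B=-162.5000.
Self-financing check: at every node Δ·S+B equals the discounted successor values.

(0,0): Delta=6.2500 Bond=-162.5000
V0=37.5000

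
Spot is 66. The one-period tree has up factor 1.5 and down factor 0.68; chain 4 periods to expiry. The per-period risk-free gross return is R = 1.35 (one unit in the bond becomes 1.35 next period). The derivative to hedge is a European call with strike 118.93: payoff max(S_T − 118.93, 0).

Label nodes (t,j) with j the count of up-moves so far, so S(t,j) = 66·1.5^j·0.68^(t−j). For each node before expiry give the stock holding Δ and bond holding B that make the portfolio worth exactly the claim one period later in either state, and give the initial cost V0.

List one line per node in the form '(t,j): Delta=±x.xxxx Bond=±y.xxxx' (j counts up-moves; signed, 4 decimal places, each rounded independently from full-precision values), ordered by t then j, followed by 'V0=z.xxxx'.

No-arbitrage ⇒ martingale measure with p* = (R−d)/(u−d) = 0.8171.
Payoff layer (t=4): V(4,0)=0.0000, V(4,1)=0.0000, V(4,2)=0.0000, V(4,3)=32.5400, V(4,4)=215.1950
  t=3,j=0: stock 20.7525 → up 31.1288 (V=0.0000), down 14.1117 (V=0.0000). Price 0.0000; hedge Δ=0.0000, bond B=0.0000.
  t=3,j=1: stock 45.7776 → up 68.6664 (V=0.0000), down 31.1288 (V=0.0000). Price 0.0000; hedge Δ=0.0000, bond B=0.0000.
  t=3,j=2: stock 100.9800 → up 151.4700 (V=32.5400), down 68.6664 (V=0.0000). Price 19.6945; hedge Δ=0.3930, bond B=-19.9884.
  t=3,j=3: stock 222.7500 → up 334.1250 (V=215.1950), down 151.4700 (V=32.5400). Price 134.6537; hedge Δ=1.0000, bond B=-88.0963.
  t=2,j=0: stock 30.5184 → up 45.7776 (V=0.0000), down 20.7525 (V=0.0000). Price 0.0000; hedge Δ=0.0000, bond B=0.0000.
  t=2,j=1: stock 67.3200 → up 100.9800 (V=19.6945), down 45.7776 (V=0.0000). Price 11.9199; hedge Δ=0.3568, bond B=-12.0978.
  t=2,j=2: stock 148.5000 → up 222.7500 (V=134.6537), down 100.9800 (V=19.6945). Price 84.1664; hedge Δ=0.9441, bond B=-56.0278.
  t=1,j=0: stock 44.8800 → up 67.3200 (V=11.9199), down 30.5184 (V=0.0000). Price 7.2144; hedge Δ=0.3239, bond B=-7.3221.
  t=1,j=1: stock 99.0000 → up 148.5000 (V=84.1664), down 67.3200 (V=11.9199). Price 52.5560; hedge Δ=0.8900, bond B=-35.5495.
  t=0,j=0: stock 66.0000 → up 99.0000 (V=52.5560), down 44.8800 (V=7.2144). Price 32.7865; hedge Δ=0.8378, bond B=-22.5081.
Self-financing check: at every node Δ·S+B equals the discounted successor values.

(0,0): Delta=0.8378 Bond=-22.5081
(1,0): Delta=0.3239 Bond=-7.3221
(1,1): Delta=0.8900 Bond=-35.5495
(2,0): Delta=0.0000 Bond=0.0000
(2,1): Delta=0.3568 Bond=-12.0978
(2,2): Delta=0.9441 Bond=-56.0278
(3,0): Delta=0.0000 Bond=0.0000
(3,1): Delta=0.0000 Bond=0.0000
(3,2): Delta=0.3930 Bond=-19.9884
(3,3): Delta=1.0000 Bond=-88.0963
V0=32.7865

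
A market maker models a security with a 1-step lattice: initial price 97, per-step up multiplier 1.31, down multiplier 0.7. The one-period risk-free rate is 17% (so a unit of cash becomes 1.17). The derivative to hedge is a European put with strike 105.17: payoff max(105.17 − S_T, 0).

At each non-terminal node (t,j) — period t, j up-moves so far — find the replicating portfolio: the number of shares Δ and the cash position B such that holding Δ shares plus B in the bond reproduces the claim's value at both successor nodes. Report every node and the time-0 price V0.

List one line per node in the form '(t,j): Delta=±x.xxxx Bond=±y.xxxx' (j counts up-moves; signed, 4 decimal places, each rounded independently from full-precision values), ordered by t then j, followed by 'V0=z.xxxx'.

Under the risk-neutral measure, an up-move has probability p* = (R−d)/(u−d) = 0.7705 and values discount at R = 1.17.
Terminal values V(1,·): V(1,0)=37.2700, V(1,1)=0.0000
  t=0,j=0: stock 97.0000 → up 127.0700 (V=0.0000), down 67.9000 (V=37.2700). Price 7.3109; hedge Δ=-0.6299, bond B=68.4093.
Root portfolio cost Δ·97+B reproduces V0=7.3109.

(0,0): Delta=-0.6299 Bond=68.4093
V0=7.3109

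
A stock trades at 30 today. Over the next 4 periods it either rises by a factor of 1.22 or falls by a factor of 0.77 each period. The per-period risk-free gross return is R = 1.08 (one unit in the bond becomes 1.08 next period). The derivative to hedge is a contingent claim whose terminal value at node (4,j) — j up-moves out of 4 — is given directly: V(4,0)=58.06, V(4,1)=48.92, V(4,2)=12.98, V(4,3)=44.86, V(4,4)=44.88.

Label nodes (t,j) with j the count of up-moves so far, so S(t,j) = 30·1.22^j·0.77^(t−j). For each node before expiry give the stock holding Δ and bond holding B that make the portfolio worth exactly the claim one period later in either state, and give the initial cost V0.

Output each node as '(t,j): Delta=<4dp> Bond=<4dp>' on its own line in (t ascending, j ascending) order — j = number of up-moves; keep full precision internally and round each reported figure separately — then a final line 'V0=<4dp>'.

Since d<R<u, set p* = (R−d)/(u−d) = 0.6889; price each node as the discounted p*-expectation of its children.
At expiry t=4: V(4,0)=58.0600, V(4,1)=48.9200, V(4,2)=12.9800, V(4,3)=44.8600, V(4,4)=44.8800
(3,0): S=13.6960. Δ = (V_up−V_dn)/(S_up−S_dn) = (48.9200−58.0600)/(16.7091−10.5459) = -1.4830. V = [p*·48.9200 + (1−p*)·58.0600]/1.08 = 47.9292. B = V − Δ·S = 68.2403.
(3,1): S=21.7001. Δ = (V_up−V_dn)/(S_up−S_dn) = (12.9800−48.9200)/(26.4742−16.7091) = -3.6805. V = [p*·12.9800 + (1−p*)·48.9200]/1.08 = 22.3716. B = V − Δ·S = 102.2383.
(3,2): S=34.3820. Δ = (V_up−V_dn)/(S_up−S_dn) = (44.8600−12.9800)/(41.9461−26.4742) = 2.0605. V = [p*·44.8600 + (1−p*)·12.9800]/1.08 = 32.3535. B = V − Δ·S = -38.4909.
(3,3): S=54.4754. Δ = (V_up−V_dn)/(S_up−S_dn) = (44.8800−44.8600)/(66.4600−41.9461) = 0.0008. V = [p*·44.8800 + (1−p*)·44.8600]/1.08 = 41.5498. B = V − Δ·S = 41.5053.
(2,0): S=17.7870. Δ = (V_up−V_dn)/(S_up−S_dn) = (22.3716−47.9292)/(21.7001−13.6960) = -3.1930. V = [p*·22.3716 + (1−p*)·47.9292]/1.08 = 28.0767. B = V − Δ·S = 84.8714.
(2,1): S=28.1820. Δ = (V_up−V_dn)/(S_up−S_dn) = (32.3535−22.3716)/(34.3820−21.7001) = 0.7871. V = [p*·32.3535 + (1−p*)·22.3716]/1.08 = 27.0815. B = V − Δ·S = 4.8995.
(2,2): S=44.6520. Δ = (V_up−V_dn)/(S_up−S_dn) = (41.5498−32.3535)/(54.4754−34.3820) = 0.4577. V = [p*·41.5498 + (1−p*)·32.3535]/1.08 = 35.8229. B = V − Δ·S = 15.3867.
(1,0): S=23.1000. Δ = (V_up−V_dn)/(S_up−S_dn) = (27.0815−28.0767)/(28.1820−17.7870) = -0.0957. V = [p*·27.0815 + (1−p*)·28.0767]/1.08 = 25.3622. B = V − Δ·S = 27.5738.
(1,1): S=36.6000. Δ = (V_up−V_dn)/(S_up−S_dn) = (35.8229−27.0815)/(44.6520−28.1820) = 0.5307. V = [p*·35.8229 + (1−p*)·27.0815]/1.08 = 30.6512. B = V − Δ·S = 11.2259.
(0,0): S=30.0000. Δ = (V_up−V_dn)/(S_up−S_dn) = (30.6512−25.3622)/(36.6000−23.1000) = 0.3918. V = [p*·30.6512 + (1−p*)·25.3622]/1.08 = 26.8572. B = V − Δ·S = 15.1036.
Root portfolio cost Δ·30+B reproduces V0=26.8572.

(0,0): Delta=0.3918 Bond=15.1036
(1,0): Delta=-0.0957 Bond=27.5738
(1,1): Delta=0.5307 Bond=11.2259
(2,0): Delta=-3.1930 Bond=84.8714
(2,1): Delta=0.7871 Bond=4.8995
(2,2): Delta=0.4577 Bond=15.3867
(3,0): Delta=-1.4830 Bond=68.2403
(3,1): Delta=-3.6805 Bond=102.2383
(3,2): Delta=2.0605 Bond=-38.4909
(3,3): Delta=0.0008 Bond=41.5053
V0=26.8572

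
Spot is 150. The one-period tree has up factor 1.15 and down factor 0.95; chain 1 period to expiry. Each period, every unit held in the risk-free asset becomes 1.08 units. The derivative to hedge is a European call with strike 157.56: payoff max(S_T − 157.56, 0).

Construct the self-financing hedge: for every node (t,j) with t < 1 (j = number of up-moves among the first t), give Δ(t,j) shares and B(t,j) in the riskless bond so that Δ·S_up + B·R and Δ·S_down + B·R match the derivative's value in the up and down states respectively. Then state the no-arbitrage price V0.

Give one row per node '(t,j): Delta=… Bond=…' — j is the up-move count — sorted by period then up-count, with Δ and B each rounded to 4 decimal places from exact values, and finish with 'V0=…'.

(0,0): Delta=0.4980 Bond=-65.7083
V0=8.9917

Risk-neutral probability p* = (R−d)/(u−d) = (1.08−0.95)/(1.15−0.95) = 0.6500.
At expiry t=1: V(1,0)=0.0000, V(1,1)=14.9400
  t=0,j=0: stock 150.0000 → up 172.5000 (V=14.9400), down 142.5000 (V=0.0000). Price 8.9917; hedge Δ=0.4980, bond B=-65.7083.
Root portfolio cost Δ·150+B reproduces V0=8.9917.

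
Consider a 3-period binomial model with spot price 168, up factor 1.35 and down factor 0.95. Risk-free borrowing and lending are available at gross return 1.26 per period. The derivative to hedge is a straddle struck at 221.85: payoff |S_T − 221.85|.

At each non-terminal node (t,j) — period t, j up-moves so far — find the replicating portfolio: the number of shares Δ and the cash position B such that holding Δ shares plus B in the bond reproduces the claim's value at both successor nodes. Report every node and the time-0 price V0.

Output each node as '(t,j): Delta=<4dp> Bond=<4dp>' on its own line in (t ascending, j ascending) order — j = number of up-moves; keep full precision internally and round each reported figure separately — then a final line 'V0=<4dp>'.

Under the risk-neutral measure, an up-move has probability p* = (R−d)/(u−d) = 0.7750 and values discount at R = 1.26.
Terminal payoffs: V(3,0)=77.8110, V(3,1)=17.1630, V(3,2)=69.0210, V(3,3)=191.4930
Node (2,0) S=151.6200: V=(p*·17.1630+(1−p*)·77.8110)/1.26=24.4514; Δ=(17.1630−77.8110)/(204.6870−144.0390)=-1.0000; B=V−Δ·S=176.0714
Node (2,1) S=215.4600: V=(p*·69.0210+(1−p*)·17.1630)/1.26=45.5182; Δ=(69.0210−17.1630)/(290.8710−204.6870)=0.6017; B=V−Δ·S=-84.1268
Node (2,2) S=306.1800: V=(p*·191.4930+(1−p*)·69.0210)/1.26=130.1086; Δ=(191.4930−69.0210)/(413.3430−290.8710)=1.0000; B=V−Δ·S=-176.0714
Node (1,0) S=159.6000: V=(p*·45.5182+(1−p*)·24.4514)/1.26=32.3636; Δ=(45.5182−24.4514)/(215.4600−151.6200)=0.3300; B=V−Δ·S=-20.3033
Node (1,1) S=226.8000: V=(p*·130.1086+(1−p*)·45.5182)/1.26=88.1554; Δ=(130.1086−45.5182)/(306.1800−215.4600)=0.9324; B=V−Δ·S=-123.3205
Node (0,0) S=168.0000: V=(p*·88.1554+(1−p*)·32.3636)/1.26=60.0018; Δ=(88.1554−32.3636)/(226.8000−159.6000)=0.8302; B=V−Δ·S=-79.4775
The time-0 hedge costs 60.0018, which is the no-arbitrage price.

(0,0): Delta=0.8302 Bond=-79.4775
(1,0): Delta=0.3300 Bond=-20.3033
(1,1): Delta=0.9324 Bond=-123.3205
(2,0): Delta=-1.0000 Bond=176.0714
(2,1): Delta=0.6017 Bond=-84.1268
(2,2): Delta=1.0000 Bond=-176.0714
V0=60.0018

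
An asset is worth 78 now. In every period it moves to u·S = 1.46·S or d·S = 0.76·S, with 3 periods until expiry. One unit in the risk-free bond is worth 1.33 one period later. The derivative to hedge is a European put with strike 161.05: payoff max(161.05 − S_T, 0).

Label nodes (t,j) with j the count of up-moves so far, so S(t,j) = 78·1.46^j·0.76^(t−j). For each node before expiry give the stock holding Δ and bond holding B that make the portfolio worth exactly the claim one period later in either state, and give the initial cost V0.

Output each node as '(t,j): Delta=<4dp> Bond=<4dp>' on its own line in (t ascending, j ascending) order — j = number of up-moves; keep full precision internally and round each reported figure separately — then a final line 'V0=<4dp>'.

Under the risk-neutral measure, an up-move has probability p* = (R−d)/(u−d) = 0.8143 and values discount at R = 1.33.
Payoff layer (t=3): V(3,0)=126.8099, V(3,1)=95.2729, V(3,2)=34.6888, V(3,3)=0.0000
  t=2,j=0: stock 45.0528 → up 65.7771 (V=95.2729), down 34.2401 (V=126.8099). Price 76.0374; hedge Δ=-1.0000, bond B=121.0902.
  t=2,j=1: stock 86.5488 → up 126.3612 (V=34.6888), down 65.7771 (V=95.2729). Price 34.5414; hedge Δ=-1.0000, bond B=121.0902.
  t=2,j=2: stock 166.2648 → up 242.7466 (V=0.0000), down 126.3612 (V=34.6888). Price 4.8438; hedge Δ=-0.2981, bond B=54.3991.
  t=1,j=0: stock 59.2800 → up 86.5488 (V=34.5414), down 45.0528 (V=76.0374). Price 31.7653; hedge Δ=-1.0000, bond B=91.0453.
  t=1,j=1: stock 113.8800 → up 166.2648 (V=4.8438), down 86.5488 (V=34.5414). Price 7.7888; hedge Δ=-0.3725, bond B=50.2140.
  t=0,j=0: stock 78.0000 → up 113.8800 (V=7.7888), down 59.2800 (V=31.7653). Price 9.2042; hedge Δ=-0.4391, bond B=43.4563.
Root portfolio cost Δ·78+B reproduces V0=9.2042.

(0,0): Delta=-0.4391 Bond=43.4563
(1,0): Delta=-1.0000 Bond=91.0453
(1,1): Delta=-0.3725 Bond=50.2140
(2,0): Delta=-1.0000 Bond=121.0902
(2,1): Delta=-1.0000 Bond=121.0902
(2,2): Delta=-0.2981 Bond=54.3991
V0=9.2042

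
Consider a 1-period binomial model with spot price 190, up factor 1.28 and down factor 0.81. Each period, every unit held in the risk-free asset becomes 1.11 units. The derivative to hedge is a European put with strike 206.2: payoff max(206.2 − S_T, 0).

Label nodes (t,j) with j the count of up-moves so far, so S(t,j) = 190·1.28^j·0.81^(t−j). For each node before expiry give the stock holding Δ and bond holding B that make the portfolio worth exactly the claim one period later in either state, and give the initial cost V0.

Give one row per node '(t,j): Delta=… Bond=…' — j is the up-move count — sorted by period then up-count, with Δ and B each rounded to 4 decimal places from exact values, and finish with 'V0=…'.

(0,0): Delta=-0.5857 Bond=128.3190
V0=17.0424

Risk-neutral probability p* = (R−d)/(u−d) = (1.11−0.81)/(1.28−0.81) = 0.6383.
Terminal values V(1,·): V(1,0)=52.3000, V(1,1)=0.0000
Node (0,0) S=190.0000: V=(p*·0.0000+(1−p*)·52.3000)/1.11=17.0424; Δ=(0.0000−52.3000)/(243.2000−153.9000)=-0.5857; B=V−Δ·S=128.3190
Root portfolio cost Δ·190+B reproduces V0=17.0424.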